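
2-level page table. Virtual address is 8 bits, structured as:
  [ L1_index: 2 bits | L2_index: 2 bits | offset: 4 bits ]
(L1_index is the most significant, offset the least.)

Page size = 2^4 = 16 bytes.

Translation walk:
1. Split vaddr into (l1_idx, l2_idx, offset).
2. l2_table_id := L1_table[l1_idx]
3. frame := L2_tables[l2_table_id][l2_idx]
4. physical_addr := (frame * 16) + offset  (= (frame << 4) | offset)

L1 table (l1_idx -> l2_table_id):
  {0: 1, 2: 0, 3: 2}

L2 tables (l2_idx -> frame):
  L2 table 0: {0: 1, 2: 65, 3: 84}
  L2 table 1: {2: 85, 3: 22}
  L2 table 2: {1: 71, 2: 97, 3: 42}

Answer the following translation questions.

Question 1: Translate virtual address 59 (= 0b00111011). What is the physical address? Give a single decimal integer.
vaddr = 59 = 0b00111011
Split: l1_idx=0, l2_idx=3, offset=11
L1[0] = 1
L2[1][3] = 22
paddr = 22 * 16 + 11 = 363

Answer: 363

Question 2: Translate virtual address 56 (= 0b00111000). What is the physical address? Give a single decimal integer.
vaddr = 56 = 0b00111000
Split: l1_idx=0, l2_idx=3, offset=8
L1[0] = 1
L2[1][3] = 22
paddr = 22 * 16 + 8 = 360

Answer: 360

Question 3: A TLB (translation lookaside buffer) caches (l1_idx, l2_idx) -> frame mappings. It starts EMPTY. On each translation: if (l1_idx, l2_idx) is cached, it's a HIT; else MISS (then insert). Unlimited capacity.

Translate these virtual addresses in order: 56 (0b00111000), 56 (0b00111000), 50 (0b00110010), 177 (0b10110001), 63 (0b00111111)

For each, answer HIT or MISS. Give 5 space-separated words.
Answer: MISS HIT HIT MISS HIT

Derivation:
vaddr=56: (0,3) not in TLB -> MISS, insert
vaddr=56: (0,3) in TLB -> HIT
vaddr=50: (0,3) in TLB -> HIT
vaddr=177: (2,3) not in TLB -> MISS, insert
vaddr=63: (0,3) in TLB -> HIT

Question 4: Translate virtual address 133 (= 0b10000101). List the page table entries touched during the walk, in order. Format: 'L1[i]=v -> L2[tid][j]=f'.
vaddr = 133 = 0b10000101
Split: l1_idx=2, l2_idx=0, offset=5

Answer: L1[2]=0 -> L2[0][0]=1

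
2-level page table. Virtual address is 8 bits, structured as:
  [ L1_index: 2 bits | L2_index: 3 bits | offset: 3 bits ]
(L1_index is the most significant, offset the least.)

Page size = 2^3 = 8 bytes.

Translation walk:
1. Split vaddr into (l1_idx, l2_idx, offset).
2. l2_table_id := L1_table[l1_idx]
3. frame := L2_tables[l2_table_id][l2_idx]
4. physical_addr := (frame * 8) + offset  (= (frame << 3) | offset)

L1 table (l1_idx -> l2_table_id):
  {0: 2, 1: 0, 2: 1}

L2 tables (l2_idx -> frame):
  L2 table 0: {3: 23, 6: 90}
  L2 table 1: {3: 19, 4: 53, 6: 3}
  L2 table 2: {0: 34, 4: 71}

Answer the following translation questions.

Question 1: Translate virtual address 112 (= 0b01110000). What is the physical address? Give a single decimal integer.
Answer: 720

Derivation:
vaddr = 112 = 0b01110000
Split: l1_idx=1, l2_idx=6, offset=0
L1[1] = 0
L2[0][6] = 90
paddr = 90 * 8 + 0 = 720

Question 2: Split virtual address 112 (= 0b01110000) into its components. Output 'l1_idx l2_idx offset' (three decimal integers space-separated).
Answer: 1 6 0

Derivation:
vaddr = 112 = 0b01110000
  top 2 bits -> l1_idx = 1
  next 3 bits -> l2_idx = 6
  bottom 3 bits -> offset = 0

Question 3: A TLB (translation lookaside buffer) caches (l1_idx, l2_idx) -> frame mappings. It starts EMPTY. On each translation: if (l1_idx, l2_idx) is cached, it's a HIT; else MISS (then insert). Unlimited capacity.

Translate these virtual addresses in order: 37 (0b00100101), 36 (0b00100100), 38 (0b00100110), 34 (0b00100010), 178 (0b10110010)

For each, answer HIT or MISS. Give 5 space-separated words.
Answer: MISS HIT HIT HIT MISS

Derivation:
vaddr=37: (0,4) not in TLB -> MISS, insert
vaddr=36: (0,4) in TLB -> HIT
vaddr=38: (0,4) in TLB -> HIT
vaddr=34: (0,4) in TLB -> HIT
vaddr=178: (2,6) not in TLB -> MISS, insert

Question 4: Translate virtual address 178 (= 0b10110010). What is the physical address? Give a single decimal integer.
vaddr = 178 = 0b10110010
Split: l1_idx=2, l2_idx=6, offset=2
L1[2] = 1
L2[1][6] = 3
paddr = 3 * 8 + 2 = 26

Answer: 26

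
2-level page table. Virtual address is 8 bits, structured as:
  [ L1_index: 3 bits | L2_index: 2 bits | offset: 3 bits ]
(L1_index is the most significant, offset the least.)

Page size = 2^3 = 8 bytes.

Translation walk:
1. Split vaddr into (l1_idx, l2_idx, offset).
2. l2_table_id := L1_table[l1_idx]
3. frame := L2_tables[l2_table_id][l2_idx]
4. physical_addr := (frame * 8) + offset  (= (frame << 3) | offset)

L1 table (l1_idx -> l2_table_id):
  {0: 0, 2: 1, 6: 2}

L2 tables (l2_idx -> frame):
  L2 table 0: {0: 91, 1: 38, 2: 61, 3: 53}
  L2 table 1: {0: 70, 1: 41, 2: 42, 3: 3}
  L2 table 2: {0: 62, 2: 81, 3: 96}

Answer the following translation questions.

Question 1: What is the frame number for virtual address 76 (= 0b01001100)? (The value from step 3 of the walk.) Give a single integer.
vaddr = 76: l1_idx=2, l2_idx=1
L1[2] = 1; L2[1][1] = 41

Answer: 41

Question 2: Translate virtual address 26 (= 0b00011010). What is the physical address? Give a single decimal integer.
vaddr = 26 = 0b00011010
Split: l1_idx=0, l2_idx=3, offset=2
L1[0] = 0
L2[0][3] = 53
paddr = 53 * 8 + 2 = 426

Answer: 426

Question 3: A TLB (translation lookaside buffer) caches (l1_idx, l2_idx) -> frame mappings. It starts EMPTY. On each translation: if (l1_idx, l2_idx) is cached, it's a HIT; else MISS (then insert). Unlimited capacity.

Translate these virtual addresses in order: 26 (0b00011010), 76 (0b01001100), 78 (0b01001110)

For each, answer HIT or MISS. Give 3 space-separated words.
vaddr=26: (0,3) not in TLB -> MISS, insert
vaddr=76: (2,1) not in TLB -> MISS, insert
vaddr=78: (2,1) in TLB -> HIT

Answer: MISS MISS HIT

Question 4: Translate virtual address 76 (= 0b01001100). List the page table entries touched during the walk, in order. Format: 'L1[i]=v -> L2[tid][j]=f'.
vaddr = 76 = 0b01001100
Split: l1_idx=2, l2_idx=1, offset=4

Answer: L1[2]=1 -> L2[1][1]=41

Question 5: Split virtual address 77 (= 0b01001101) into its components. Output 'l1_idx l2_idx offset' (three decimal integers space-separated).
vaddr = 77 = 0b01001101
  top 3 bits -> l1_idx = 2
  next 2 bits -> l2_idx = 1
  bottom 3 bits -> offset = 5

Answer: 2 1 5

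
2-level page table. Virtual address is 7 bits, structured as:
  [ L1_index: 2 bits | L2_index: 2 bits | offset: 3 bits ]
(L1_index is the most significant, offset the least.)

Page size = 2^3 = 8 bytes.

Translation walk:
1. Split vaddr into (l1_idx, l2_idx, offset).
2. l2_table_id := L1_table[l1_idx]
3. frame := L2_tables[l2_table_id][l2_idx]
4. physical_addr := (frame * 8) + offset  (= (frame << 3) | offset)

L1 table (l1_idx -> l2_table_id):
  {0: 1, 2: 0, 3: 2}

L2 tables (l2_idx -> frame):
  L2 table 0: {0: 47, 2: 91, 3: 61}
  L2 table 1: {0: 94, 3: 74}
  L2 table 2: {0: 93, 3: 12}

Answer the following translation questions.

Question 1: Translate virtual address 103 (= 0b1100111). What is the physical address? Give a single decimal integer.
vaddr = 103 = 0b1100111
Split: l1_idx=3, l2_idx=0, offset=7
L1[3] = 2
L2[2][0] = 93
paddr = 93 * 8 + 7 = 751

Answer: 751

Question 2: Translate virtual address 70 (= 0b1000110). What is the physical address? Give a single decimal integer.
vaddr = 70 = 0b1000110
Split: l1_idx=2, l2_idx=0, offset=6
L1[2] = 0
L2[0][0] = 47
paddr = 47 * 8 + 6 = 382

Answer: 382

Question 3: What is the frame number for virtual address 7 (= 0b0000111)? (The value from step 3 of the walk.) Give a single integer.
Answer: 94

Derivation:
vaddr = 7: l1_idx=0, l2_idx=0
L1[0] = 1; L2[1][0] = 94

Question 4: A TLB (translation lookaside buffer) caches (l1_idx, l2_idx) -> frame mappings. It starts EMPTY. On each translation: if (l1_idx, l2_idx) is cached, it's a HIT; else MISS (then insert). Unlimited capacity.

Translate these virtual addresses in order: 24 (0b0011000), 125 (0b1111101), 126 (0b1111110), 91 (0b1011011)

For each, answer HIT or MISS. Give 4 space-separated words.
Answer: MISS MISS HIT MISS

Derivation:
vaddr=24: (0,3) not in TLB -> MISS, insert
vaddr=125: (3,3) not in TLB -> MISS, insert
vaddr=126: (3,3) in TLB -> HIT
vaddr=91: (2,3) not in TLB -> MISS, insert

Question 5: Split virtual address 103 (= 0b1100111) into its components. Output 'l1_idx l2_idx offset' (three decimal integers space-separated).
Answer: 3 0 7

Derivation:
vaddr = 103 = 0b1100111
  top 2 bits -> l1_idx = 3
  next 2 bits -> l2_idx = 0
  bottom 3 bits -> offset = 7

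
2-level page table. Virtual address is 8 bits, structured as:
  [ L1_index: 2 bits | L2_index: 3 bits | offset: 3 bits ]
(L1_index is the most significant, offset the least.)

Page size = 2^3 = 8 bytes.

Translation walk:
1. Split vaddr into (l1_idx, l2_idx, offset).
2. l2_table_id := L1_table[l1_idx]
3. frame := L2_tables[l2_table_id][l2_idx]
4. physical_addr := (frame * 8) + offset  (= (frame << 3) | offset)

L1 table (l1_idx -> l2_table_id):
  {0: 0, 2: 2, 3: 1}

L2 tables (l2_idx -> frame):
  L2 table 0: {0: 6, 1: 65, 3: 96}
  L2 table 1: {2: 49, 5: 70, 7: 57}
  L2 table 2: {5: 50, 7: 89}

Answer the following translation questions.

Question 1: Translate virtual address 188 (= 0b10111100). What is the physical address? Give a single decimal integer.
vaddr = 188 = 0b10111100
Split: l1_idx=2, l2_idx=7, offset=4
L1[2] = 2
L2[2][7] = 89
paddr = 89 * 8 + 4 = 716

Answer: 716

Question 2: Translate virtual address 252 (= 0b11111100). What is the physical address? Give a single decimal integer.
Answer: 460

Derivation:
vaddr = 252 = 0b11111100
Split: l1_idx=3, l2_idx=7, offset=4
L1[3] = 1
L2[1][7] = 57
paddr = 57 * 8 + 4 = 460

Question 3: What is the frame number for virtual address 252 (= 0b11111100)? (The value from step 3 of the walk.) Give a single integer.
Answer: 57

Derivation:
vaddr = 252: l1_idx=3, l2_idx=7
L1[3] = 1; L2[1][7] = 57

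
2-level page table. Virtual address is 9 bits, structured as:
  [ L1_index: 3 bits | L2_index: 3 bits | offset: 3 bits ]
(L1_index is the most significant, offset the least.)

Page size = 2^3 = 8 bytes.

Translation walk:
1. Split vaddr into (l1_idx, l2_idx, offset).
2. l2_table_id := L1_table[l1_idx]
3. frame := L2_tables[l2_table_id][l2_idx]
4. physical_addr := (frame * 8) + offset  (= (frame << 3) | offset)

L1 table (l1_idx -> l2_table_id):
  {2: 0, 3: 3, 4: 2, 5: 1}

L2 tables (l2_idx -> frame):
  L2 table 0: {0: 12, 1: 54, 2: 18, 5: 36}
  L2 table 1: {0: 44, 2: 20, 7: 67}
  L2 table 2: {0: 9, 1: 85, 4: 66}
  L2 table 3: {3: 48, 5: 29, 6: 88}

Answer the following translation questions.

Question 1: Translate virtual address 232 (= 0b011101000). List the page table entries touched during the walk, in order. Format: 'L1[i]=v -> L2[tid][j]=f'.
Answer: L1[3]=3 -> L2[3][5]=29

Derivation:
vaddr = 232 = 0b011101000
Split: l1_idx=3, l2_idx=5, offset=0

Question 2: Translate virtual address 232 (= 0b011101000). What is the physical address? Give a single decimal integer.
vaddr = 232 = 0b011101000
Split: l1_idx=3, l2_idx=5, offset=0
L1[3] = 3
L2[3][5] = 29
paddr = 29 * 8 + 0 = 232

Answer: 232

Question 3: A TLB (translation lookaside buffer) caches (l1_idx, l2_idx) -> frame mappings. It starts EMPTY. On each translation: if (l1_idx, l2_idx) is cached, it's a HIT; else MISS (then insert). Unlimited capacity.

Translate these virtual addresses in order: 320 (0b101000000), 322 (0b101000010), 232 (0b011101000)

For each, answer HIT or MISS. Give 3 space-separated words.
Answer: MISS HIT MISS

Derivation:
vaddr=320: (5,0) not in TLB -> MISS, insert
vaddr=322: (5,0) in TLB -> HIT
vaddr=232: (3,5) not in TLB -> MISS, insert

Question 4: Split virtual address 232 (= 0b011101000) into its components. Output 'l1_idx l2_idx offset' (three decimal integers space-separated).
vaddr = 232 = 0b011101000
  top 3 bits -> l1_idx = 3
  next 3 bits -> l2_idx = 5
  bottom 3 bits -> offset = 0

Answer: 3 5 0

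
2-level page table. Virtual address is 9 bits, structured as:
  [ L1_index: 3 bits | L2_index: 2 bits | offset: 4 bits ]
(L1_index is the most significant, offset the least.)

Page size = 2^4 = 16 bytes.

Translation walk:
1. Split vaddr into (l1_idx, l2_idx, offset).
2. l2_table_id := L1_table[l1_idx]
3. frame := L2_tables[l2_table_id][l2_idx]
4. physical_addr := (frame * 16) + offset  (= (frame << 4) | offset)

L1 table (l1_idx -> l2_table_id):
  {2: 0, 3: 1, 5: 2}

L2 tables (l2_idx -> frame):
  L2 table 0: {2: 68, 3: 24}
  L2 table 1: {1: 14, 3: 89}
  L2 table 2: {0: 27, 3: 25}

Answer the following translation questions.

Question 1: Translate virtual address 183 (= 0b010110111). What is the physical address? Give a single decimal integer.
Answer: 391

Derivation:
vaddr = 183 = 0b010110111
Split: l1_idx=2, l2_idx=3, offset=7
L1[2] = 0
L2[0][3] = 24
paddr = 24 * 16 + 7 = 391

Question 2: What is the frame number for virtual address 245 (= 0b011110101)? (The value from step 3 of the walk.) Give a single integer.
Answer: 89

Derivation:
vaddr = 245: l1_idx=3, l2_idx=3
L1[3] = 1; L2[1][3] = 89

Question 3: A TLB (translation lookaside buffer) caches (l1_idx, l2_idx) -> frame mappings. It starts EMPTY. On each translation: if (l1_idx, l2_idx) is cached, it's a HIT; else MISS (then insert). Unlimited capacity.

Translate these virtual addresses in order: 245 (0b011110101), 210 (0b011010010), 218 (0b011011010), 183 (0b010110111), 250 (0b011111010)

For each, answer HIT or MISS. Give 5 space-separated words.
Answer: MISS MISS HIT MISS HIT

Derivation:
vaddr=245: (3,3) not in TLB -> MISS, insert
vaddr=210: (3,1) not in TLB -> MISS, insert
vaddr=218: (3,1) in TLB -> HIT
vaddr=183: (2,3) not in TLB -> MISS, insert
vaddr=250: (3,3) in TLB -> HIT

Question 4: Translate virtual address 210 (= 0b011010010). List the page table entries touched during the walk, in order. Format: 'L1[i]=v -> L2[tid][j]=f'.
Answer: L1[3]=1 -> L2[1][1]=14

Derivation:
vaddr = 210 = 0b011010010
Split: l1_idx=3, l2_idx=1, offset=2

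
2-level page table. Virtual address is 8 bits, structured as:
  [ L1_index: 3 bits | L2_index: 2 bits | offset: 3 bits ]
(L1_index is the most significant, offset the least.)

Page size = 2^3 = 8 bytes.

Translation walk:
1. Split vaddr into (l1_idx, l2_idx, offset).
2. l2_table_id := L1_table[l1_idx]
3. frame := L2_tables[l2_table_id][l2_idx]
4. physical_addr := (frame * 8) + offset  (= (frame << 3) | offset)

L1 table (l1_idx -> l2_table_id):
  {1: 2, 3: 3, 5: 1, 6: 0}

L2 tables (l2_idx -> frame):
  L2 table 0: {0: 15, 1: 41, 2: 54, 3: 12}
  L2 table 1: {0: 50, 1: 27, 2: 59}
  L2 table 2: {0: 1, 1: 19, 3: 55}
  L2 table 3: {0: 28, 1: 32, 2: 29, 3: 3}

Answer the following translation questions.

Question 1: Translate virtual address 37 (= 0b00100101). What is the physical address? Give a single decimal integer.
Answer: 13

Derivation:
vaddr = 37 = 0b00100101
Split: l1_idx=1, l2_idx=0, offset=5
L1[1] = 2
L2[2][0] = 1
paddr = 1 * 8 + 5 = 13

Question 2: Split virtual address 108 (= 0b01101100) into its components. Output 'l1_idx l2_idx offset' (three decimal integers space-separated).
Answer: 3 1 4

Derivation:
vaddr = 108 = 0b01101100
  top 3 bits -> l1_idx = 3
  next 2 bits -> l2_idx = 1
  bottom 3 bits -> offset = 4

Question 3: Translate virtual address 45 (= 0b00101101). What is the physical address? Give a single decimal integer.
vaddr = 45 = 0b00101101
Split: l1_idx=1, l2_idx=1, offset=5
L1[1] = 2
L2[2][1] = 19
paddr = 19 * 8 + 5 = 157

Answer: 157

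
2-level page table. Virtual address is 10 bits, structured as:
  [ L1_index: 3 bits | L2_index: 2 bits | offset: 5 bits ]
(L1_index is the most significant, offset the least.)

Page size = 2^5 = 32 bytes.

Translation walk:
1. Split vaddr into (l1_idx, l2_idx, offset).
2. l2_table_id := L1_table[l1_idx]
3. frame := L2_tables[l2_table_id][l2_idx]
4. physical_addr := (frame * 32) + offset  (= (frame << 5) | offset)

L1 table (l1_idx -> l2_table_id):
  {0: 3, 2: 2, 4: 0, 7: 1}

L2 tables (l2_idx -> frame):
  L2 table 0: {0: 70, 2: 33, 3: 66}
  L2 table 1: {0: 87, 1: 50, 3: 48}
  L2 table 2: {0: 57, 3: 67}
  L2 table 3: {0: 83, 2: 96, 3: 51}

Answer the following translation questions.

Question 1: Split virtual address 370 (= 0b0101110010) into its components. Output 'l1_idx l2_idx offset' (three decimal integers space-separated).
vaddr = 370 = 0b0101110010
  top 3 bits -> l1_idx = 2
  next 2 bits -> l2_idx = 3
  bottom 5 bits -> offset = 18

Answer: 2 3 18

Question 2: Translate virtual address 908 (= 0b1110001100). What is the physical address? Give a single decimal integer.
Answer: 2796

Derivation:
vaddr = 908 = 0b1110001100
Split: l1_idx=7, l2_idx=0, offset=12
L1[7] = 1
L2[1][0] = 87
paddr = 87 * 32 + 12 = 2796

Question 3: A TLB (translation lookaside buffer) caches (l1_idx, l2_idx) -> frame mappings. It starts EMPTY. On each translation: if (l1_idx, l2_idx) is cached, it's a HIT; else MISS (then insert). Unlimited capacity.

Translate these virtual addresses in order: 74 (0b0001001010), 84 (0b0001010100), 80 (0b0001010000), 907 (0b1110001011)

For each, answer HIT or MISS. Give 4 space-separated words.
vaddr=74: (0,2) not in TLB -> MISS, insert
vaddr=84: (0,2) in TLB -> HIT
vaddr=80: (0,2) in TLB -> HIT
vaddr=907: (7,0) not in TLB -> MISS, insert

Answer: MISS HIT HIT MISS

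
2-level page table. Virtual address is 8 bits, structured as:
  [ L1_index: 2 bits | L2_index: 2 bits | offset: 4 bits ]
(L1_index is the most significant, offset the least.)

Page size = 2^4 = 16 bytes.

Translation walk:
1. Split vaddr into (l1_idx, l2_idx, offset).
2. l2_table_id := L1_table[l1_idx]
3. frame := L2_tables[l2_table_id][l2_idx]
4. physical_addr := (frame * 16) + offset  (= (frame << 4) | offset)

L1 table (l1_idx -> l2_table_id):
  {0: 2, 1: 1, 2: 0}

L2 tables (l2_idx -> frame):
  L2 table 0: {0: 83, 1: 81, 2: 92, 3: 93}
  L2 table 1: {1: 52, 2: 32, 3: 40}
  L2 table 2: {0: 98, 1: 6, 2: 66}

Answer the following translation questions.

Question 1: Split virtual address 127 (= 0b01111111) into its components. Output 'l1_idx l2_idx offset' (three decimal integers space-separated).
vaddr = 127 = 0b01111111
  top 2 bits -> l1_idx = 1
  next 2 bits -> l2_idx = 3
  bottom 4 bits -> offset = 15

Answer: 1 3 15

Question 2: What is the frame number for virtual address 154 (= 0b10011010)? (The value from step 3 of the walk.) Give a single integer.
Answer: 81

Derivation:
vaddr = 154: l1_idx=2, l2_idx=1
L1[2] = 0; L2[0][1] = 81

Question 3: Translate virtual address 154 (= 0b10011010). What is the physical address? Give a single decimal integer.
vaddr = 154 = 0b10011010
Split: l1_idx=2, l2_idx=1, offset=10
L1[2] = 0
L2[0][1] = 81
paddr = 81 * 16 + 10 = 1306

Answer: 1306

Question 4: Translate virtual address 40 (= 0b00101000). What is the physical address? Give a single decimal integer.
Answer: 1064

Derivation:
vaddr = 40 = 0b00101000
Split: l1_idx=0, l2_idx=2, offset=8
L1[0] = 2
L2[2][2] = 66
paddr = 66 * 16 + 8 = 1064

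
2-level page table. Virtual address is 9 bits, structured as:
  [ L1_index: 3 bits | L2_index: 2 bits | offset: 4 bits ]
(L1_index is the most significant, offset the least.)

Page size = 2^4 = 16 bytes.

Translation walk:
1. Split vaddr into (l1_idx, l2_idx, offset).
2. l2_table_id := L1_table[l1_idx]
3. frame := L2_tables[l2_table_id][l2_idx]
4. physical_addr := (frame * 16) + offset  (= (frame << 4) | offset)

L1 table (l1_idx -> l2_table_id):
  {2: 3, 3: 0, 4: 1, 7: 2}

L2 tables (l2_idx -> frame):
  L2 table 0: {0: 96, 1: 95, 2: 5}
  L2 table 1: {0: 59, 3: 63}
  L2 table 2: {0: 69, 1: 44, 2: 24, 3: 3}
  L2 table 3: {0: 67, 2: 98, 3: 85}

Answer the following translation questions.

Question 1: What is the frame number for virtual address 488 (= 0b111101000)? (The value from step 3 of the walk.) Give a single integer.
Answer: 24

Derivation:
vaddr = 488: l1_idx=7, l2_idx=2
L1[7] = 2; L2[2][2] = 24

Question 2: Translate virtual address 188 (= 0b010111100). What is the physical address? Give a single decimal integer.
vaddr = 188 = 0b010111100
Split: l1_idx=2, l2_idx=3, offset=12
L1[2] = 3
L2[3][3] = 85
paddr = 85 * 16 + 12 = 1372

Answer: 1372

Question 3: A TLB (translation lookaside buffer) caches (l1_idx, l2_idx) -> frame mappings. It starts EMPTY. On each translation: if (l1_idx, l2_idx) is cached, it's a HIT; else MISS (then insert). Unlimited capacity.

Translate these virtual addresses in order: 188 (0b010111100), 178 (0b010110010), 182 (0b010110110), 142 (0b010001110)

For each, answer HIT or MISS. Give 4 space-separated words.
Answer: MISS HIT HIT MISS

Derivation:
vaddr=188: (2,3) not in TLB -> MISS, insert
vaddr=178: (2,3) in TLB -> HIT
vaddr=182: (2,3) in TLB -> HIT
vaddr=142: (2,0) not in TLB -> MISS, insert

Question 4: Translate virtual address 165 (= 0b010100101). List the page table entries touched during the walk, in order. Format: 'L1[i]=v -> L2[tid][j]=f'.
Answer: L1[2]=3 -> L2[3][2]=98

Derivation:
vaddr = 165 = 0b010100101
Split: l1_idx=2, l2_idx=2, offset=5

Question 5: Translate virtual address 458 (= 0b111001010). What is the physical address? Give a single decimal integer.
Answer: 1114

Derivation:
vaddr = 458 = 0b111001010
Split: l1_idx=7, l2_idx=0, offset=10
L1[7] = 2
L2[2][0] = 69
paddr = 69 * 16 + 10 = 1114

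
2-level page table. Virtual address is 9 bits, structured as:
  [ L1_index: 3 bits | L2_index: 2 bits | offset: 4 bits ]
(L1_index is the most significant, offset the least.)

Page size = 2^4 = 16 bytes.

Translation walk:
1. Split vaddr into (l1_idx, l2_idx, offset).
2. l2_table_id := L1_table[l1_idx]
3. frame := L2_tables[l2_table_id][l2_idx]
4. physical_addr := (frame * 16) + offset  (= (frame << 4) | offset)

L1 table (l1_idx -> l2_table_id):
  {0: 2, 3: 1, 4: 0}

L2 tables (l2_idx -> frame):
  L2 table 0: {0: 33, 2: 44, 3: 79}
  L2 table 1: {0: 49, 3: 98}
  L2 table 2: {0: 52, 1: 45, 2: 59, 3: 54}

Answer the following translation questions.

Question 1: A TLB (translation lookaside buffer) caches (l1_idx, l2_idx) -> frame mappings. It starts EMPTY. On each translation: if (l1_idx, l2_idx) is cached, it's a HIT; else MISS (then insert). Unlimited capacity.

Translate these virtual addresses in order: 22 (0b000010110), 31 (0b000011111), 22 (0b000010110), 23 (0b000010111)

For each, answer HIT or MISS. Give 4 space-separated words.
vaddr=22: (0,1) not in TLB -> MISS, insert
vaddr=31: (0,1) in TLB -> HIT
vaddr=22: (0,1) in TLB -> HIT
vaddr=23: (0,1) in TLB -> HIT

Answer: MISS HIT HIT HIT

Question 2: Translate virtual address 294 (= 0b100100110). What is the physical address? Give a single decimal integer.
Answer: 710

Derivation:
vaddr = 294 = 0b100100110
Split: l1_idx=4, l2_idx=2, offset=6
L1[4] = 0
L2[0][2] = 44
paddr = 44 * 16 + 6 = 710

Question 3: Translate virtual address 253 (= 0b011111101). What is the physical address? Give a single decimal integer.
vaddr = 253 = 0b011111101
Split: l1_idx=3, l2_idx=3, offset=13
L1[3] = 1
L2[1][3] = 98
paddr = 98 * 16 + 13 = 1581

Answer: 1581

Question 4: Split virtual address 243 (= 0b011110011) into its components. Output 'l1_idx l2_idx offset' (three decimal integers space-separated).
Answer: 3 3 3

Derivation:
vaddr = 243 = 0b011110011
  top 3 bits -> l1_idx = 3
  next 2 bits -> l2_idx = 3
  bottom 4 bits -> offset = 3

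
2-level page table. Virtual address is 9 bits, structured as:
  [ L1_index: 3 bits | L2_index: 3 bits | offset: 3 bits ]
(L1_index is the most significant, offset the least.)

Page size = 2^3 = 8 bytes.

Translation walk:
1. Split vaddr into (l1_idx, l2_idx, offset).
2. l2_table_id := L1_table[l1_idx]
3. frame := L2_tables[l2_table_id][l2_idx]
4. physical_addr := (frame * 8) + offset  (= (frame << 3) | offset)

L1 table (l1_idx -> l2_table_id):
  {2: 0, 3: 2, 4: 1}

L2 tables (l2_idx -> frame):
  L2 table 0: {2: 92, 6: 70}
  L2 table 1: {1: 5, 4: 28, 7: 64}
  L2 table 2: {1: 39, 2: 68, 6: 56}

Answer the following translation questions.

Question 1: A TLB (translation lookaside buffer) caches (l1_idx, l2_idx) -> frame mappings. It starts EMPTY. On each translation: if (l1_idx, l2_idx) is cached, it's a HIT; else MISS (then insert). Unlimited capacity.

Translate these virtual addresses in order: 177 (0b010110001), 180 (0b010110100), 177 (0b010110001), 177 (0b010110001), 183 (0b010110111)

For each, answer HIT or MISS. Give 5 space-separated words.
vaddr=177: (2,6) not in TLB -> MISS, insert
vaddr=180: (2,6) in TLB -> HIT
vaddr=177: (2,6) in TLB -> HIT
vaddr=177: (2,6) in TLB -> HIT
vaddr=183: (2,6) in TLB -> HIT

Answer: MISS HIT HIT HIT HIT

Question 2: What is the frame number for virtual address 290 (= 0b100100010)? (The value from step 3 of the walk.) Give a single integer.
vaddr = 290: l1_idx=4, l2_idx=4
L1[4] = 1; L2[1][4] = 28

Answer: 28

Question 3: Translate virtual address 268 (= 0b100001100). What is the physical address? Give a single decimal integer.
Answer: 44

Derivation:
vaddr = 268 = 0b100001100
Split: l1_idx=4, l2_idx=1, offset=4
L1[4] = 1
L2[1][1] = 5
paddr = 5 * 8 + 4 = 44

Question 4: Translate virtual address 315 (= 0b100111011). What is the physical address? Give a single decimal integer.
Answer: 515

Derivation:
vaddr = 315 = 0b100111011
Split: l1_idx=4, l2_idx=7, offset=3
L1[4] = 1
L2[1][7] = 64
paddr = 64 * 8 + 3 = 515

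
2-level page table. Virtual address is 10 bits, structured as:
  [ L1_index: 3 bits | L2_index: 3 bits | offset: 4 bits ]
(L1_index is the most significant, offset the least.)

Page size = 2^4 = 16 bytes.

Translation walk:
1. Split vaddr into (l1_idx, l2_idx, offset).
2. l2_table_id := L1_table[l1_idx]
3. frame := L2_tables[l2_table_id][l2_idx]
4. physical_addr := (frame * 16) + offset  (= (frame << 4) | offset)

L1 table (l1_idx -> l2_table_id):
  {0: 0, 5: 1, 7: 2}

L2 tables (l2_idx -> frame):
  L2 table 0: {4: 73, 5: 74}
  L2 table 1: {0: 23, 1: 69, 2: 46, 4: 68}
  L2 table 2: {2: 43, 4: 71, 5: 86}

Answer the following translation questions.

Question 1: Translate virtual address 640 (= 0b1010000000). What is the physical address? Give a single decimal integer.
Answer: 368

Derivation:
vaddr = 640 = 0b1010000000
Split: l1_idx=5, l2_idx=0, offset=0
L1[5] = 1
L2[1][0] = 23
paddr = 23 * 16 + 0 = 368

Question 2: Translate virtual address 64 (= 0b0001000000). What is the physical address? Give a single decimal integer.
Answer: 1168

Derivation:
vaddr = 64 = 0b0001000000
Split: l1_idx=0, l2_idx=4, offset=0
L1[0] = 0
L2[0][4] = 73
paddr = 73 * 16 + 0 = 1168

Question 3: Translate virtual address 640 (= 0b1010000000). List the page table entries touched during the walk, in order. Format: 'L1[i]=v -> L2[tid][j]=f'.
Answer: L1[5]=1 -> L2[1][0]=23

Derivation:
vaddr = 640 = 0b1010000000
Split: l1_idx=5, l2_idx=0, offset=0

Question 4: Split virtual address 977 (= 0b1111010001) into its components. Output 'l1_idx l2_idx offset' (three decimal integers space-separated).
Answer: 7 5 1

Derivation:
vaddr = 977 = 0b1111010001
  top 3 bits -> l1_idx = 7
  next 3 bits -> l2_idx = 5
  bottom 4 bits -> offset = 1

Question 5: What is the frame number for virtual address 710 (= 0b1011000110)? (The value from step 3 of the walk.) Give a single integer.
vaddr = 710: l1_idx=5, l2_idx=4
L1[5] = 1; L2[1][4] = 68

Answer: 68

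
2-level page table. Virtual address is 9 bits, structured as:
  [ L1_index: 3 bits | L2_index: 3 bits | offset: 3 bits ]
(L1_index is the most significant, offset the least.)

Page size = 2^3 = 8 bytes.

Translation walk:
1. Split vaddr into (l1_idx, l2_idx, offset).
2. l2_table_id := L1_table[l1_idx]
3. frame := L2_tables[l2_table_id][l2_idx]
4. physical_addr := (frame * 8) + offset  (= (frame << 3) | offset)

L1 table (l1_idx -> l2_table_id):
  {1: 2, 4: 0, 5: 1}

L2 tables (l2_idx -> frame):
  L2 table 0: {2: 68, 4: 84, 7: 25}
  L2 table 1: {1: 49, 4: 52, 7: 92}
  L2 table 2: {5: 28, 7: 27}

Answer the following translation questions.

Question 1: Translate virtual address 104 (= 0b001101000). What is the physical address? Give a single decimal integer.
Answer: 224

Derivation:
vaddr = 104 = 0b001101000
Split: l1_idx=1, l2_idx=5, offset=0
L1[1] = 2
L2[2][5] = 28
paddr = 28 * 8 + 0 = 224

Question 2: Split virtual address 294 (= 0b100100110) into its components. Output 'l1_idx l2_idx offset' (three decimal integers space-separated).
Answer: 4 4 6

Derivation:
vaddr = 294 = 0b100100110
  top 3 bits -> l1_idx = 4
  next 3 bits -> l2_idx = 4
  bottom 3 bits -> offset = 6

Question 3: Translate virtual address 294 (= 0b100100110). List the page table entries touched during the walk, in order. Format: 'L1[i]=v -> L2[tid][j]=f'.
Answer: L1[4]=0 -> L2[0][4]=84

Derivation:
vaddr = 294 = 0b100100110
Split: l1_idx=4, l2_idx=4, offset=6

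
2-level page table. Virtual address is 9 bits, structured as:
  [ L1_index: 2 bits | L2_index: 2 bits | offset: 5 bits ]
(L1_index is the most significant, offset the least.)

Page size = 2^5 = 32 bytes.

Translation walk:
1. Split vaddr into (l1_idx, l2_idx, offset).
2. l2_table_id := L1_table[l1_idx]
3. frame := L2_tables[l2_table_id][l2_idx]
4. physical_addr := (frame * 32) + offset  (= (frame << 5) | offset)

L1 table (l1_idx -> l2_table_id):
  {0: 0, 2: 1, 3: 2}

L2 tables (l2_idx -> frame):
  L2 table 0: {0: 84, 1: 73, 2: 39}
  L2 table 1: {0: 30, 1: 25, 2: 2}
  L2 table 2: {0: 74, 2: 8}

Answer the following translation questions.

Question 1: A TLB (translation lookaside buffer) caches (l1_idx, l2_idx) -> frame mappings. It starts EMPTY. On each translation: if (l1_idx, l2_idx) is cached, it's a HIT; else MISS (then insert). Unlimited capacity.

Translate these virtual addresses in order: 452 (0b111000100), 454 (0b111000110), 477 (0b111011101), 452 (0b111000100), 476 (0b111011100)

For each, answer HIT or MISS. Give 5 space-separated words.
Answer: MISS HIT HIT HIT HIT

Derivation:
vaddr=452: (3,2) not in TLB -> MISS, insert
vaddr=454: (3,2) in TLB -> HIT
vaddr=477: (3,2) in TLB -> HIT
vaddr=452: (3,2) in TLB -> HIT
vaddr=476: (3,2) in TLB -> HIT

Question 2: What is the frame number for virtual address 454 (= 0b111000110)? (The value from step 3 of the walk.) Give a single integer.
vaddr = 454: l1_idx=3, l2_idx=2
L1[3] = 2; L2[2][2] = 8

Answer: 8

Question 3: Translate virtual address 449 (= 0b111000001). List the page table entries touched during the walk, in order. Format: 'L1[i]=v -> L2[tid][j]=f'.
Answer: L1[3]=2 -> L2[2][2]=8

Derivation:
vaddr = 449 = 0b111000001
Split: l1_idx=3, l2_idx=2, offset=1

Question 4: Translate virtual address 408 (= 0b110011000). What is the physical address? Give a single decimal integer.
vaddr = 408 = 0b110011000
Split: l1_idx=3, l2_idx=0, offset=24
L1[3] = 2
L2[2][0] = 74
paddr = 74 * 32 + 24 = 2392

Answer: 2392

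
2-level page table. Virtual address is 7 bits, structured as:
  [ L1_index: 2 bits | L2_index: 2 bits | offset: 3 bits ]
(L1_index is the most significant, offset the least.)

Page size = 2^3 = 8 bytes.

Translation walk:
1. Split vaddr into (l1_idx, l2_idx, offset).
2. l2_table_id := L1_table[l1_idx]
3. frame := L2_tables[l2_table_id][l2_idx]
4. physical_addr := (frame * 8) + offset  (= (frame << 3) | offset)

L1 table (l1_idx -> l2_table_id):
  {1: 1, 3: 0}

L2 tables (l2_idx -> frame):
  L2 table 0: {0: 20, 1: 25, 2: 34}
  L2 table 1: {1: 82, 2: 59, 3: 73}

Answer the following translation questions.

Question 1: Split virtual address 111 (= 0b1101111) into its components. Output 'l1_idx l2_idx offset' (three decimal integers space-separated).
vaddr = 111 = 0b1101111
  top 2 bits -> l1_idx = 3
  next 2 bits -> l2_idx = 1
  bottom 3 bits -> offset = 7

Answer: 3 1 7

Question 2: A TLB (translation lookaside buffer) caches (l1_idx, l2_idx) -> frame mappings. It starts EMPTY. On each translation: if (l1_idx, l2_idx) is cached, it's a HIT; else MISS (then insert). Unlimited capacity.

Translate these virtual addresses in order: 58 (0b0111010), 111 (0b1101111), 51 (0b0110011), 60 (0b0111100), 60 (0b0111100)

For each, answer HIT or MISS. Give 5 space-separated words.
vaddr=58: (1,3) not in TLB -> MISS, insert
vaddr=111: (3,1) not in TLB -> MISS, insert
vaddr=51: (1,2) not in TLB -> MISS, insert
vaddr=60: (1,3) in TLB -> HIT
vaddr=60: (1,3) in TLB -> HIT

Answer: MISS MISS MISS HIT HIT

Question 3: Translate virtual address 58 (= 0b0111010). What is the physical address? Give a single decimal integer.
Answer: 586

Derivation:
vaddr = 58 = 0b0111010
Split: l1_idx=1, l2_idx=3, offset=2
L1[1] = 1
L2[1][3] = 73
paddr = 73 * 8 + 2 = 586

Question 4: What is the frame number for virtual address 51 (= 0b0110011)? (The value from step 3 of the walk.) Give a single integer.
vaddr = 51: l1_idx=1, l2_idx=2
L1[1] = 1; L2[1][2] = 59

Answer: 59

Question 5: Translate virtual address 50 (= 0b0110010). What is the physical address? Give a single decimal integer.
vaddr = 50 = 0b0110010
Split: l1_idx=1, l2_idx=2, offset=2
L1[1] = 1
L2[1][2] = 59
paddr = 59 * 8 + 2 = 474

Answer: 474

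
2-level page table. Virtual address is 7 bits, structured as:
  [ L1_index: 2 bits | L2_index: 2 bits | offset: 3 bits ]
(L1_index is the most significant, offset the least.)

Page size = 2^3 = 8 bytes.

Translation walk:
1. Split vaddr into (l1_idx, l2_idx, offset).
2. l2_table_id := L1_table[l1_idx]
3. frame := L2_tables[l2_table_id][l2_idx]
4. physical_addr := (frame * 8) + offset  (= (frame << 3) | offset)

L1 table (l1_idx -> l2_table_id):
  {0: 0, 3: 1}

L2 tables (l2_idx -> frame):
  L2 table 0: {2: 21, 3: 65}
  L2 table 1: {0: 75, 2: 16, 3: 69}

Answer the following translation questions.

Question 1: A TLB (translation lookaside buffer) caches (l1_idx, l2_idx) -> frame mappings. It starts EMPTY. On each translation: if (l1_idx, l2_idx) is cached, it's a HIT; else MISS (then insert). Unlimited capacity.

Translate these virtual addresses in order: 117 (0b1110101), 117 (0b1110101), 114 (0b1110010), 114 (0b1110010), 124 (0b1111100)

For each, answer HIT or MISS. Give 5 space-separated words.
vaddr=117: (3,2) not in TLB -> MISS, insert
vaddr=117: (3,2) in TLB -> HIT
vaddr=114: (3,2) in TLB -> HIT
vaddr=114: (3,2) in TLB -> HIT
vaddr=124: (3,3) not in TLB -> MISS, insert

Answer: MISS HIT HIT HIT MISS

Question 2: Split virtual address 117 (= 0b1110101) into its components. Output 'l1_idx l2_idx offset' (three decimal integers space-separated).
Answer: 3 2 5

Derivation:
vaddr = 117 = 0b1110101
  top 2 bits -> l1_idx = 3
  next 2 bits -> l2_idx = 2
  bottom 3 bits -> offset = 5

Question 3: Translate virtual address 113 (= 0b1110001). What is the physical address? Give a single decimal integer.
vaddr = 113 = 0b1110001
Split: l1_idx=3, l2_idx=2, offset=1
L1[3] = 1
L2[1][2] = 16
paddr = 16 * 8 + 1 = 129

Answer: 129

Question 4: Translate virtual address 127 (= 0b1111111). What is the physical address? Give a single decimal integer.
vaddr = 127 = 0b1111111
Split: l1_idx=3, l2_idx=3, offset=7
L1[3] = 1
L2[1][3] = 69
paddr = 69 * 8 + 7 = 559

Answer: 559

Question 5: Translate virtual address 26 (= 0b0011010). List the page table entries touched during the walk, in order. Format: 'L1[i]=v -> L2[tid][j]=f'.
Answer: L1[0]=0 -> L2[0][3]=65

Derivation:
vaddr = 26 = 0b0011010
Split: l1_idx=0, l2_idx=3, offset=2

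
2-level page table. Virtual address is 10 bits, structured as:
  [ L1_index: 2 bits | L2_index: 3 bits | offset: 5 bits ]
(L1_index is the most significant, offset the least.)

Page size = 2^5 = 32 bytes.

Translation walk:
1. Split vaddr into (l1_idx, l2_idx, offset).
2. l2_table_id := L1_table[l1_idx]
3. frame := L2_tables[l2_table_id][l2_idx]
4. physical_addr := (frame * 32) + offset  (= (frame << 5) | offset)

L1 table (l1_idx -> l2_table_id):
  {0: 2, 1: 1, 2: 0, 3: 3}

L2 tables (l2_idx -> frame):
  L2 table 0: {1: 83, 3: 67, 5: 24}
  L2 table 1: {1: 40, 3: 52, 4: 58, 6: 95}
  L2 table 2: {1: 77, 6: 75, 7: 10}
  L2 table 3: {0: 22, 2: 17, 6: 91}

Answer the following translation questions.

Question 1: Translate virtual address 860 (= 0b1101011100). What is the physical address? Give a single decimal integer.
vaddr = 860 = 0b1101011100
Split: l1_idx=3, l2_idx=2, offset=28
L1[3] = 3
L2[3][2] = 17
paddr = 17 * 32 + 28 = 572

Answer: 572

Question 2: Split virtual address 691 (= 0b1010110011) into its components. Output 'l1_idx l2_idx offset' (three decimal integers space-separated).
Answer: 2 5 19

Derivation:
vaddr = 691 = 0b1010110011
  top 2 bits -> l1_idx = 2
  next 3 bits -> l2_idx = 5
  bottom 5 bits -> offset = 19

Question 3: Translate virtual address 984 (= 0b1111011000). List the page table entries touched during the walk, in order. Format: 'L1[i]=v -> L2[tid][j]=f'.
vaddr = 984 = 0b1111011000
Split: l1_idx=3, l2_idx=6, offset=24

Answer: L1[3]=3 -> L2[3][6]=91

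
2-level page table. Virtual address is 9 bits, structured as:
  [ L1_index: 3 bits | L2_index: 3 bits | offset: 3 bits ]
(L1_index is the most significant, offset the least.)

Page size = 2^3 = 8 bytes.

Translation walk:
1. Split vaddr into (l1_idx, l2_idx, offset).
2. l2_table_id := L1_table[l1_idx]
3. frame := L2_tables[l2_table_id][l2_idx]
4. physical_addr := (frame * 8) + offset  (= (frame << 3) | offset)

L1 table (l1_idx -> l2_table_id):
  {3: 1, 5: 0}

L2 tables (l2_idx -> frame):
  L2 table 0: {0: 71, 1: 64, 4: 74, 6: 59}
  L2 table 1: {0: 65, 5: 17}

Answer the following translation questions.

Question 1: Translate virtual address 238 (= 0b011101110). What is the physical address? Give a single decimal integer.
Answer: 142

Derivation:
vaddr = 238 = 0b011101110
Split: l1_idx=3, l2_idx=5, offset=6
L1[3] = 1
L2[1][5] = 17
paddr = 17 * 8 + 6 = 142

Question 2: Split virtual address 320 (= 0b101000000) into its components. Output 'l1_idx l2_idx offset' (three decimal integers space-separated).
vaddr = 320 = 0b101000000
  top 3 bits -> l1_idx = 5
  next 3 bits -> l2_idx = 0
  bottom 3 bits -> offset = 0

Answer: 5 0 0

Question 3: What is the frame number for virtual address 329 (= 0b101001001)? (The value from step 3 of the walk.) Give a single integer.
vaddr = 329: l1_idx=5, l2_idx=1
L1[5] = 0; L2[0][1] = 64

Answer: 64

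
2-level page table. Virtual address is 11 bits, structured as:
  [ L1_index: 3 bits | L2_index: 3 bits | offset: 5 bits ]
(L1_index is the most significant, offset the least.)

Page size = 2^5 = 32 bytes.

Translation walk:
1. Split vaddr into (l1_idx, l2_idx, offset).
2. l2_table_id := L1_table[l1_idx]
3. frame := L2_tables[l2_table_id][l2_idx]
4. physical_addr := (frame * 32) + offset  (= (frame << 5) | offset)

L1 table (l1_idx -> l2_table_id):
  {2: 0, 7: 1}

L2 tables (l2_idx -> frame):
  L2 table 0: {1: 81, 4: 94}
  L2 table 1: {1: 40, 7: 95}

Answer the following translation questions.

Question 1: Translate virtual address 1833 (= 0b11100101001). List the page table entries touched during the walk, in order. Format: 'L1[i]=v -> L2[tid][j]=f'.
Answer: L1[7]=1 -> L2[1][1]=40

Derivation:
vaddr = 1833 = 0b11100101001
Split: l1_idx=7, l2_idx=1, offset=9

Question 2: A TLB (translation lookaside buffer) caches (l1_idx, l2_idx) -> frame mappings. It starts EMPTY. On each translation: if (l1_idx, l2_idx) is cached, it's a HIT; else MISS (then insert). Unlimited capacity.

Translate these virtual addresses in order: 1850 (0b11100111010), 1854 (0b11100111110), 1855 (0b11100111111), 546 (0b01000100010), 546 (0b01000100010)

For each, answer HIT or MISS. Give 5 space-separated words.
vaddr=1850: (7,1) not in TLB -> MISS, insert
vaddr=1854: (7,1) in TLB -> HIT
vaddr=1855: (7,1) in TLB -> HIT
vaddr=546: (2,1) not in TLB -> MISS, insert
vaddr=546: (2,1) in TLB -> HIT

Answer: MISS HIT HIT MISS HIT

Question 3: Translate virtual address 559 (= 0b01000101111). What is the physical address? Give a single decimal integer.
vaddr = 559 = 0b01000101111
Split: l1_idx=2, l2_idx=1, offset=15
L1[2] = 0
L2[0][1] = 81
paddr = 81 * 32 + 15 = 2607

Answer: 2607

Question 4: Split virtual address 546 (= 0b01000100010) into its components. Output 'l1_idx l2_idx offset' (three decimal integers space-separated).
Answer: 2 1 2

Derivation:
vaddr = 546 = 0b01000100010
  top 3 bits -> l1_idx = 2
  next 3 bits -> l2_idx = 1
  bottom 5 bits -> offset = 2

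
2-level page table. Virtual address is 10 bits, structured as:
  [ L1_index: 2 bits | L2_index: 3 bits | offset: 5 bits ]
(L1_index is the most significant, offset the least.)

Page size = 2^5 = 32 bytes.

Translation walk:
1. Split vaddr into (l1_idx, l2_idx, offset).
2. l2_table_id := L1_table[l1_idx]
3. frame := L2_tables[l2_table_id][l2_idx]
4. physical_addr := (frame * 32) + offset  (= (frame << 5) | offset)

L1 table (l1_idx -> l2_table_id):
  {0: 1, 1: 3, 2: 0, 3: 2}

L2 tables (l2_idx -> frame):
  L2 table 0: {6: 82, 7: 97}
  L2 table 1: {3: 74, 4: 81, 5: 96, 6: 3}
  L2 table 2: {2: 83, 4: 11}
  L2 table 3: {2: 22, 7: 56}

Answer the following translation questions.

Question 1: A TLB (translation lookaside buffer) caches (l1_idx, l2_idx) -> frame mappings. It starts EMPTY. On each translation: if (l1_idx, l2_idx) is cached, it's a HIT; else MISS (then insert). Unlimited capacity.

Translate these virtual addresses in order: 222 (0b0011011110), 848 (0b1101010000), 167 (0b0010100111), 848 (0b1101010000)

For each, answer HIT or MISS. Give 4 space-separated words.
vaddr=222: (0,6) not in TLB -> MISS, insert
vaddr=848: (3,2) not in TLB -> MISS, insert
vaddr=167: (0,5) not in TLB -> MISS, insert
vaddr=848: (3,2) in TLB -> HIT

Answer: MISS MISS MISS HIT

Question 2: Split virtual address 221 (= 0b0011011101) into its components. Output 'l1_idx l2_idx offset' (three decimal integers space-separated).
vaddr = 221 = 0b0011011101
  top 2 bits -> l1_idx = 0
  next 3 bits -> l2_idx = 6
  bottom 5 bits -> offset = 29

Answer: 0 6 29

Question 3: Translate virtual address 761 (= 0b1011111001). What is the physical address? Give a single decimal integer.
vaddr = 761 = 0b1011111001
Split: l1_idx=2, l2_idx=7, offset=25
L1[2] = 0
L2[0][7] = 97
paddr = 97 * 32 + 25 = 3129

Answer: 3129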